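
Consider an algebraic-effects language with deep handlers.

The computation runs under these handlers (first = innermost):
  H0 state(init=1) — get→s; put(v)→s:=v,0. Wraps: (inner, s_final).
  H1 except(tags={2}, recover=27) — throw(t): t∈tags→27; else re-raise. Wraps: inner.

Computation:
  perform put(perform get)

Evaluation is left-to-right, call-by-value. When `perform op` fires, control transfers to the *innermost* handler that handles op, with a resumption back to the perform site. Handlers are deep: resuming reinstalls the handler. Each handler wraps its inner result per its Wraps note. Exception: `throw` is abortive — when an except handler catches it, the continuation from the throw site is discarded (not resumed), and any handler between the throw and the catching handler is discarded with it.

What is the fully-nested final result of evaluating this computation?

Evaluation trace:
get @ H0 ⇒ 1
put(1) @ H0 ⇒ s:=1
H0 returns (0, 1)
H1 returns (0, 1)
= (0, 1)

Answer: (0, 1)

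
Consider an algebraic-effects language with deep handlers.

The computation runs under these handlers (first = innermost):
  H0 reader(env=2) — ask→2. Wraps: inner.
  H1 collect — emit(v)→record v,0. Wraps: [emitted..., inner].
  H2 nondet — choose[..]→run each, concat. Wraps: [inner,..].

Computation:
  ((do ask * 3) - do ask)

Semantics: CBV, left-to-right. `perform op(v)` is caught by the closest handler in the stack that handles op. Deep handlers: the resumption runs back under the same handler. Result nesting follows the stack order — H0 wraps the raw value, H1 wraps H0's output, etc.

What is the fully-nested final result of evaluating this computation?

Answer: [[4]]

Working:
ask @ H0 ⇒ 2
ask @ H0 ⇒ 2
H0 returns 4
H1 returns [4]
H2 returns [[4]]
= [[4]]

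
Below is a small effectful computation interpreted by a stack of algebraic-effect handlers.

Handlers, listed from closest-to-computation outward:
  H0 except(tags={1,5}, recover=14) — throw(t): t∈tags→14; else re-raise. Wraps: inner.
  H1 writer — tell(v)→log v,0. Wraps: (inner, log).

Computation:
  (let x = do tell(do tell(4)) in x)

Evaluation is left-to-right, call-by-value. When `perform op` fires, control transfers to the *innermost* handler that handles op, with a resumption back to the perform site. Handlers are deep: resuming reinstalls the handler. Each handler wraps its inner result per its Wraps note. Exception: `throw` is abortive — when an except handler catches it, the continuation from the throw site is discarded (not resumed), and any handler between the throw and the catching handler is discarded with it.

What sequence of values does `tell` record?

Answer: (4, 0)

Step-by-step:
tell(4) @ H1 ⇒ log+=4
tell(0) @ H1 ⇒ log+=0
H0 returns 0
H1 returns (0, (4, 0))
= (0, (4, 0))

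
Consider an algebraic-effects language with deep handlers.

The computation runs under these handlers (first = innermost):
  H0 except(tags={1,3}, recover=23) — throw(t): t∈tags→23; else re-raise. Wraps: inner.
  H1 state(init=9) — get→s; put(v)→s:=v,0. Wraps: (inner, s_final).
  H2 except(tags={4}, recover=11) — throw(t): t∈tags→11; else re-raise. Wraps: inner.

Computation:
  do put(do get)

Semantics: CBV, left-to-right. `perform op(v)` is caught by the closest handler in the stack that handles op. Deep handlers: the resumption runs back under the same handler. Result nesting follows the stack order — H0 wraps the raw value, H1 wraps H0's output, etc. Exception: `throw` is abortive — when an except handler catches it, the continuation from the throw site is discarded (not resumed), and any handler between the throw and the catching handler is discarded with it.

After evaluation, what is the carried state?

Step-by-step:
get @ H1 ⇒ 9
put(9) @ H1 ⇒ s:=9
H0 returns 0
H1 returns (0, 9)
H2 returns (0, 9)
= (0, 9)

Answer: 9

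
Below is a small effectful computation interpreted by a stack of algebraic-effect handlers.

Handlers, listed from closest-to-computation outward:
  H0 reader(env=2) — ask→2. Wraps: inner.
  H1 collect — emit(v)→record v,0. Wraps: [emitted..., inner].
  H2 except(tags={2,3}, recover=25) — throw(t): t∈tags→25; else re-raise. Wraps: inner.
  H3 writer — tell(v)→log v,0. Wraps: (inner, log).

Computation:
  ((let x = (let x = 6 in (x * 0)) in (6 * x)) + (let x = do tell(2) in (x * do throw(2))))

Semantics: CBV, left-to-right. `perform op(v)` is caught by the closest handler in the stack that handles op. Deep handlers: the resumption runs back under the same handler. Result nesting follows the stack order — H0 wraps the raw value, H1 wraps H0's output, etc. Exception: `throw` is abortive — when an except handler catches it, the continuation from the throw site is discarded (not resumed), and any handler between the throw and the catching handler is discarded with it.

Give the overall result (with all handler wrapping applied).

Step-by-step:
tell(2) @ H3 ⇒ log+=2
throw(2) @ H2 caught ⇒ 25
H3 returns (25, (2))
= (25, (2))

Answer: (25, (2))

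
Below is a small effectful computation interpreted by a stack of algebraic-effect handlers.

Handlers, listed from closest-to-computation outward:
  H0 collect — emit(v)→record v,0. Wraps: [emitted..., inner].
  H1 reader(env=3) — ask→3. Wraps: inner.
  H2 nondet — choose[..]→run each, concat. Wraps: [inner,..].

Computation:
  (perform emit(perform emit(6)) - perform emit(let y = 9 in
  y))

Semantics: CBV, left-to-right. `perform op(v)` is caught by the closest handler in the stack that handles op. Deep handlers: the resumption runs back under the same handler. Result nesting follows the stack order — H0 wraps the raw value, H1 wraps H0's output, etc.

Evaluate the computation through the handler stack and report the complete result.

Answer: [[6, 0, 9, 0]]

Step-by-step:
emit(6) @ H0 ⇒ out+=6
emit(0) @ H0 ⇒ out+=0
emit(9) @ H0 ⇒ out+=9
H0 returns [6, 0, 9, 0]
H1 returns [6, 0, 9, 0]
H2 returns [[6, 0, 9, 0]]
= [[6, 0, 9, 0]]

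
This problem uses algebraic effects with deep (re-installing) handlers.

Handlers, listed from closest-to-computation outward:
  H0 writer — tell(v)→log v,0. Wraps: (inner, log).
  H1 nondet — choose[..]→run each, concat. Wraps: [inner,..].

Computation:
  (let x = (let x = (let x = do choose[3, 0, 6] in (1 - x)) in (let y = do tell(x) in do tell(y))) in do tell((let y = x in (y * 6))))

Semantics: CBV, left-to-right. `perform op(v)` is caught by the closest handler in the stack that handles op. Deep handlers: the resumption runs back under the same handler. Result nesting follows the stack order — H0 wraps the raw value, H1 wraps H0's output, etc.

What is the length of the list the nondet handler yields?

Step-by-step:
choose[3, 0, 6] @ H1
  branch[0] choose=3:
    tell(-2) @ H0 ⇒ log+=-2
    tell(0) @ H0 ⇒ log+=0
    tell(0) @ H0 ⇒ log+=0
    H0 returns (0, (-2, 0, 0))
    H1 returns [(0, (-2, 0, 0))]
  branch[1] choose=0:
    tell(1) @ H0 ⇒ log+=1
    tell(0) @ H0 ⇒ log+=0
    tell(0) @ H0 ⇒ log+=0
    H0 returns (0, (1, 0, 0))
    H1 returns [(0, (1, 0, 0))]
  branch[2] choose=6:
    tell(-5) @ H0 ⇒ log+=-5
    tell(0) @ H0 ⇒ log+=0
    tell(0) @ H0 ⇒ log+=0
    H0 returns (0, (-5, 0, 0))
    H1 returns [(0, (-5, 0, 0))]
= [(0, (-2, 0, 0)), (0, (1, 0, 0)), (0, (-5, 0, 0))]

Answer: 3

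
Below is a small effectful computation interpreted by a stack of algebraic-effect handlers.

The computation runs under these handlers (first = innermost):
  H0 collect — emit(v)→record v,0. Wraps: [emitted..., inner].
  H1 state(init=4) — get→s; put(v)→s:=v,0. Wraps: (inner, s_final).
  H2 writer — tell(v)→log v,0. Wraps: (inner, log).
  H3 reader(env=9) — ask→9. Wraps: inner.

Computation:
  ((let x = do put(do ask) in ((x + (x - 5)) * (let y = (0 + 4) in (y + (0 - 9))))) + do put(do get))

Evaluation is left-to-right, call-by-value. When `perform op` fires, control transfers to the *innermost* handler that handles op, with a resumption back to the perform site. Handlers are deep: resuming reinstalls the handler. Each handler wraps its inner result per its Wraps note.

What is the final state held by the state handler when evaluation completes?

Answer: 9

Working:
ask @ H3 ⇒ 9
put(9) @ H1 ⇒ s:=9
get @ H1 ⇒ 9
put(9) @ H1 ⇒ s:=9
H0 returns [25]
H1 returns ([25], 9)
H2 returns (([25], 9), ())
H3 returns (([25], 9), ())
= (([25], 9), ())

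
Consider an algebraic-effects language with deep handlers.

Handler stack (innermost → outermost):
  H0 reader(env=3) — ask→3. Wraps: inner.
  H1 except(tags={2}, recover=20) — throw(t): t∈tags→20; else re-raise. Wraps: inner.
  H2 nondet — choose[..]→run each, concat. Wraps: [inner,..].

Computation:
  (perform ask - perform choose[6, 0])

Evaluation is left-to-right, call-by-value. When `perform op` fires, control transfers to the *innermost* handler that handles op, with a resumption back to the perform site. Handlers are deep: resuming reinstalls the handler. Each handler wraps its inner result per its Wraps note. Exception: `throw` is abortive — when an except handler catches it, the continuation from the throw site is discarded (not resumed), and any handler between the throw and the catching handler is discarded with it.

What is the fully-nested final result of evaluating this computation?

Answer: [-3, 3]

Working:
ask @ H0 ⇒ 3
choose[6, 0] @ H2
  branch[0] choose=6:
    H0 returns -3
    H1 returns -3
    H2 returns [-3]
  branch[1] choose=0:
    H0 returns 3
    H1 returns 3
    H2 returns [3]
= [-3, 3]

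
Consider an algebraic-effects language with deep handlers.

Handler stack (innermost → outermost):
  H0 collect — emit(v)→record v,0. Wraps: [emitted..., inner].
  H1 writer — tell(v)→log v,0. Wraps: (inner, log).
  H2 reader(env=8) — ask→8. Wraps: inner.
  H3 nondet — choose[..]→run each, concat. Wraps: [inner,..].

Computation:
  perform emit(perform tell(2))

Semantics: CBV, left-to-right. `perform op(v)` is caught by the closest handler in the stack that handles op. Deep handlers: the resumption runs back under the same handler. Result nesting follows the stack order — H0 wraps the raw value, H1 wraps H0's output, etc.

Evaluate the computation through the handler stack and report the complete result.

Evaluation trace:
tell(2) @ H1 ⇒ log+=2
emit(0) @ H0 ⇒ out+=0
H0 returns [0, 0]
H1 returns ([0, 0], (2))
H2 returns ([0, 0], (2))
H3 returns [([0, 0], (2))]
= [([0, 0], (2))]

Answer: [([0, 0], (2))]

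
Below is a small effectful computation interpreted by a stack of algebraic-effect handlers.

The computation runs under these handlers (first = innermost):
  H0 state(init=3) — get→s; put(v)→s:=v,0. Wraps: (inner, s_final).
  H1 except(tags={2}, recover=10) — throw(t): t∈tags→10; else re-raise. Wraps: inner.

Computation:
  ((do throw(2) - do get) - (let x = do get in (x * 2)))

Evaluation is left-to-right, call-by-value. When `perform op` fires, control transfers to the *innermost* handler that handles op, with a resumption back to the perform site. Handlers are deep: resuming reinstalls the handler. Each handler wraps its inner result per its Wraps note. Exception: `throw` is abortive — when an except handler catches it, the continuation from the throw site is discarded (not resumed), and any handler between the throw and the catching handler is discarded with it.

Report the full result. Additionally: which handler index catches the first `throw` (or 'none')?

Evaluation trace:
throw(2) @ H1 caught ⇒ 10
= 10

Answer: 10 ; first throw caught by: H1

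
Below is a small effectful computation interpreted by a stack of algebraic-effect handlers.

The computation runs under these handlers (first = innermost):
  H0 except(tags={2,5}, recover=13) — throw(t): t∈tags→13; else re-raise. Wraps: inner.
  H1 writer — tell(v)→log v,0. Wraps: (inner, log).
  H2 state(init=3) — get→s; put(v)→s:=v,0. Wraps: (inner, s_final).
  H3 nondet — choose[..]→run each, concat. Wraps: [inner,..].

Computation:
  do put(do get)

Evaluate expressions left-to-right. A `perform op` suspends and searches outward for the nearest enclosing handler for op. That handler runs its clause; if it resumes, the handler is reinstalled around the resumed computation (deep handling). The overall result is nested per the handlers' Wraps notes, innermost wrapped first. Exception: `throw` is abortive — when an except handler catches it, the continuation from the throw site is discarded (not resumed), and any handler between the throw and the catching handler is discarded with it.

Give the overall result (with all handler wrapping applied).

Answer: [((0, ()), 3)]

Evaluation trace:
get @ H2 ⇒ 3
put(3) @ H2 ⇒ s:=3
H0 returns 0
H1 returns (0, ())
H2 returns ((0, ()), 3)
H3 returns [((0, ()), 3)]
= [((0, ()), 3)]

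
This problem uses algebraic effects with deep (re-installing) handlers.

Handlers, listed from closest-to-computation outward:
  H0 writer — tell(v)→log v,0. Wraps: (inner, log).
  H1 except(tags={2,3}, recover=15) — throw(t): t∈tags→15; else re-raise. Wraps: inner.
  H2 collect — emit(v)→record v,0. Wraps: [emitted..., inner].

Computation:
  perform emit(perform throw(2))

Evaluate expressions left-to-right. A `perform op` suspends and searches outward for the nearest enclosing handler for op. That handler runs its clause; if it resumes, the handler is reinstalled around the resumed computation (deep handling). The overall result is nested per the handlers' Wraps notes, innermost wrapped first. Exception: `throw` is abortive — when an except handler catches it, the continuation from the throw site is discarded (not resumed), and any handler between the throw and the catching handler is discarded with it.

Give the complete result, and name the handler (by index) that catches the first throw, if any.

Evaluation trace:
throw(2) @ H1 caught ⇒ 15
H2 returns [15]
= [15]

Answer: [15] ; first throw caught by: H1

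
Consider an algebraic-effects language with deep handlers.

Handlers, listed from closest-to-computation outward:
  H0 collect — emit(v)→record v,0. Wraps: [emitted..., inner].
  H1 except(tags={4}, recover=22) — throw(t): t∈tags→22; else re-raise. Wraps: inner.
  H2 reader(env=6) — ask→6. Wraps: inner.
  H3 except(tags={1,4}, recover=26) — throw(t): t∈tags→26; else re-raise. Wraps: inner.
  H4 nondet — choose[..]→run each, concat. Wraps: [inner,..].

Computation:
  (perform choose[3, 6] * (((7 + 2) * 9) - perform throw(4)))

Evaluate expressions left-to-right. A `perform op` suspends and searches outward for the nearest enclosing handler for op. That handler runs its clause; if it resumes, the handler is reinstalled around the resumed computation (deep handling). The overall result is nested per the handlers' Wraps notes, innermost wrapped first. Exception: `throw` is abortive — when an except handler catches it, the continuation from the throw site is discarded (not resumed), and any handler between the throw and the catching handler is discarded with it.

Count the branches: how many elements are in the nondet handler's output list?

Answer: 2

Step-by-step:
choose[3, 6] @ H4
  branch[0] choose=3:
    throw(4) @ H1 caught ⇒ 22
    H2 returns 22
    H3 returns 22
    H4 returns [22]
  branch[1] choose=6:
    throw(4) @ H1 caught ⇒ 22
    H2 returns 22
    H3 returns 22
    H4 returns [22]
= [22, 22]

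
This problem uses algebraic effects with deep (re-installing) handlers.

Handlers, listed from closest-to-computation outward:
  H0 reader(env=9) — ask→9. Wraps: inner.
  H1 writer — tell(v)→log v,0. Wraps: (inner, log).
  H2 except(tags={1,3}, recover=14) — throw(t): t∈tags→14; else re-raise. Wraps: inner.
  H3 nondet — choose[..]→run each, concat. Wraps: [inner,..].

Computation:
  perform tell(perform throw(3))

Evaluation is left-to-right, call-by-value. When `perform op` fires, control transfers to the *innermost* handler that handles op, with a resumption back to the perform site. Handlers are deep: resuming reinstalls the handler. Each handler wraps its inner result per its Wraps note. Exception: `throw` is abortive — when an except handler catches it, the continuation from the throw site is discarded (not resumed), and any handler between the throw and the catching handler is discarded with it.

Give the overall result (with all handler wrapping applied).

Working:
throw(3) @ H2 caught ⇒ 14
H3 returns [14]
= [14]

Answer: [14]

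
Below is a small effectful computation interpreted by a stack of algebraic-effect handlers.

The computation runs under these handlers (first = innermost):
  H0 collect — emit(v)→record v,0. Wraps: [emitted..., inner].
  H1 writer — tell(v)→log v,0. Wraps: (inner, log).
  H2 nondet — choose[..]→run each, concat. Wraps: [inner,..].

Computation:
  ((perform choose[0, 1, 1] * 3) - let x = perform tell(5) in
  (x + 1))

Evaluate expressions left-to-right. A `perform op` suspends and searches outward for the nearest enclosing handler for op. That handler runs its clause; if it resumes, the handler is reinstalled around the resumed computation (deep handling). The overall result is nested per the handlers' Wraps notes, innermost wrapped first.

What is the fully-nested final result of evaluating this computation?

Step-by-step:
choose[0, 1, 1] @ H2
  branch[0] choose=0:
    tell(5) @ H1 ⇒ log+=5
    H0 returns [-1]
    H1 returns ([-1], (5))
    H2 returns [([-1], (5))]
  branch[1] choose=1:
    tell(5) @ H1 ⇒ log+=5
    H0 returns [2]
    H1 returns ([2], (5))
    H2 returns [([2], (5))]
  branch[2] choose=1:
    tell(5) @ H1 ⇒ log+=5
    H0 returns [2]
    H1 returns ([2], (5))
    H2 returns [([2], (5))]
= [([-1], (5)), ([2], (5)), ([2], (5))]

Answer: [([-1], (5)), ([2], (5)), ([2], (5))]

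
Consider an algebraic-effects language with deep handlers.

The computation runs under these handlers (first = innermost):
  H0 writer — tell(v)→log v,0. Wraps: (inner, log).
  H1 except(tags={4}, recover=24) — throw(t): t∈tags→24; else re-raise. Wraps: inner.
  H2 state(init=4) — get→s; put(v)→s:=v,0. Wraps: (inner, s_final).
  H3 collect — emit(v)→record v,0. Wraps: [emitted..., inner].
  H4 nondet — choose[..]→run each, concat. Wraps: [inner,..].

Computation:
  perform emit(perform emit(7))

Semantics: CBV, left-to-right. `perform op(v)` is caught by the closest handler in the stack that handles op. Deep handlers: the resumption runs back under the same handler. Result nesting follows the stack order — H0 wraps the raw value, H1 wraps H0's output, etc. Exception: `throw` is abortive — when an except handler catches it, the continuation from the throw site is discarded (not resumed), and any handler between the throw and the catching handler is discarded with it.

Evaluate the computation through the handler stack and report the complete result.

Evaluation trace:
emit(7) @ H3 ⇒ out+=7
emit(0) @ H3 ⇒ out+=0
H0 returns (0, ())
H1 returns (0, ())
H2 returns ((0, ()), 4)
H3 returns [7, 0, ((0, ()), 4)]
H4 returns [[7, 0, ((0, ()), 4)]]
= [[7, 0, ((0, ()), 4)]]

Answer: [[7, 0, ((0, ()), 4)]]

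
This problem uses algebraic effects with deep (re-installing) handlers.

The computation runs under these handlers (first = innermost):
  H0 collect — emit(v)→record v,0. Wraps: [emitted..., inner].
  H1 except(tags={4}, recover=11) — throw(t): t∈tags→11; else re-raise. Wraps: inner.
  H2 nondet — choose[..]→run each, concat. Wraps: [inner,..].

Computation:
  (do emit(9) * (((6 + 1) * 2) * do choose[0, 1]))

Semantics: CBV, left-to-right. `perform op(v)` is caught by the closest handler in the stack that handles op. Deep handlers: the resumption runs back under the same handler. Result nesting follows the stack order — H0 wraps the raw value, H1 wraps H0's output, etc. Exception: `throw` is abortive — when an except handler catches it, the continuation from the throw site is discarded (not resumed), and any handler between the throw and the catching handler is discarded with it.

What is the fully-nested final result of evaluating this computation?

Answer: [[9, 0], [9, 0]]

Step-by-step:
emit(9) @ H0 ⇒ out+=9
choose[0, 1] @ H2
  branch[0] choose=0:
    H0 returns [9, 0]
    H1 returns [9, 0]
    H2 returns [[9, 0]]
  branch[1] choose=1:
    H0 returns [9, 0]
    H1 returns [9, 0]
    H2 returns [[9, 0]]
= [[9, 0], [9, 0]]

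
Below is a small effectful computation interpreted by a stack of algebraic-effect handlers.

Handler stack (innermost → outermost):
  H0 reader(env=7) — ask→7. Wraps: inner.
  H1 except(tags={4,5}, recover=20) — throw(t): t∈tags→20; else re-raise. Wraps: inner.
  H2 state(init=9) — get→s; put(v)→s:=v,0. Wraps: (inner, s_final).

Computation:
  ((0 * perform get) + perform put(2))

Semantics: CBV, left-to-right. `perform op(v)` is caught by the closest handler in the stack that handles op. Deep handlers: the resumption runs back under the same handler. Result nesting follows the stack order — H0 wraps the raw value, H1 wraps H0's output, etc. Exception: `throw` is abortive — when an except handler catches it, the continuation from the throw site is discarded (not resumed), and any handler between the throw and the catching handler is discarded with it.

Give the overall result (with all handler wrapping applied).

Answer: (0, 2)

Evaluation trace:
get @ H2 ⇒ 9
put(2) @ H2 ⇒ s:=2
H0 returns 0
H1 returns 0
H2 returns (0, 2)
= (0, 2)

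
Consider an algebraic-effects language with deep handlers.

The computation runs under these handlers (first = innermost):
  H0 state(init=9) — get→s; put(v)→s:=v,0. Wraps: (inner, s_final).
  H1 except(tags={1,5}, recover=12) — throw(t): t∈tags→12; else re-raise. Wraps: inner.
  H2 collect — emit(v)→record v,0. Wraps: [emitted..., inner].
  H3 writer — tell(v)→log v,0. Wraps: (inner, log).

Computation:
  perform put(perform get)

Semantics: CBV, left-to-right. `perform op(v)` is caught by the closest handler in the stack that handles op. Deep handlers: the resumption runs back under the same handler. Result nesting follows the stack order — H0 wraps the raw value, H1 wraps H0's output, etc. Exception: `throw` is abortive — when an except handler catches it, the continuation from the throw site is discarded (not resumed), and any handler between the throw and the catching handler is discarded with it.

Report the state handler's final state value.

Working:
get @ H0 ⇒ 9
put(9) @ H0 ⇒ s:=9
H0 returns (0, 9)
H1 returns (0, 9)
H2 returns [(0, 9)]
H3 returns ([(0, 9)], ())
= ([(0, 9)], ())

Answer: 9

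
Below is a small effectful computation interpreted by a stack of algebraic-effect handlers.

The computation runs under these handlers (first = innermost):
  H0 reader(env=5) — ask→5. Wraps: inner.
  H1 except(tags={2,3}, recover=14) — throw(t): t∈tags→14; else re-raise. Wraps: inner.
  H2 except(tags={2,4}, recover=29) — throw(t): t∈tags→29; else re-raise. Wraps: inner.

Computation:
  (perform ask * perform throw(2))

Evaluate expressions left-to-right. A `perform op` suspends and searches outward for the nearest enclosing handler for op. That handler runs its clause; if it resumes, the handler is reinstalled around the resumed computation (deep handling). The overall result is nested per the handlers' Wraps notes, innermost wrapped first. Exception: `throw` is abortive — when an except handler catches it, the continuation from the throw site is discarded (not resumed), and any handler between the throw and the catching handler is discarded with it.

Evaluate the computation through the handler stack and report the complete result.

Working:
ask @ H0 ⇒ 5
throw(2) @ H1 caught ⇒ 14
H2 returns 14
= 14

Answer: 14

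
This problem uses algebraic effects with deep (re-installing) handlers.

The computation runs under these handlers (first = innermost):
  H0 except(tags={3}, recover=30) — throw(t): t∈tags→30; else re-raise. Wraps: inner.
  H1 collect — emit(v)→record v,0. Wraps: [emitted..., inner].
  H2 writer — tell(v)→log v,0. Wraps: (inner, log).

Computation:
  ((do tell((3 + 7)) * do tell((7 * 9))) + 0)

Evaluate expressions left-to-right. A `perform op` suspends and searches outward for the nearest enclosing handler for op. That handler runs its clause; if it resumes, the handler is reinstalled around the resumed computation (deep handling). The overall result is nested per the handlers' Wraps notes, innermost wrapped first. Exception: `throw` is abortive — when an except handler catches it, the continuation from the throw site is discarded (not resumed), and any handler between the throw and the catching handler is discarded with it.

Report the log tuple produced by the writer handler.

Answer: (10, 63)

Step-by-step:
tell(10) @ H2 ⇒ log+=10
tell(63) @ H2 ⇒ log+=63
H0 returns 0
H1 returns [0]
H2 returns ([0], (10, 63))
= ([0], (10, 63))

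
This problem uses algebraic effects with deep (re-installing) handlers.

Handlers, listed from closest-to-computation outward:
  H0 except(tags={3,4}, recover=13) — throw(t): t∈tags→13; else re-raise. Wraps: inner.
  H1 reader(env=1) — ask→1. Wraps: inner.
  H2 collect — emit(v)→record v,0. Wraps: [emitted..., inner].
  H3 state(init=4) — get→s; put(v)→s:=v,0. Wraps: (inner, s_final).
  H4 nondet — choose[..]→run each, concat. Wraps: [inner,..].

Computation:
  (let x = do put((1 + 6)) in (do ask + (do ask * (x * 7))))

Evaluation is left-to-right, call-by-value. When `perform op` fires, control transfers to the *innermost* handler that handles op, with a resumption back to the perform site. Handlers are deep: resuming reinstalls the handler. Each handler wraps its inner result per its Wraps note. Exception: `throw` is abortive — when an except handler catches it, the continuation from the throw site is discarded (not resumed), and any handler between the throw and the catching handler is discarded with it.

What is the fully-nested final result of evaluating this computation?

Step-by-step:
put(7) @ H3 ⇒ s:=7
ask @ H1 ⇒ 1
ask @ H1 ⇒ 1
H0 returns 1
H1 returns 1
H2 returns [1]
H3 returns ([1], 7)
H4 returns [([1], 7)]
= [([1], 7)]

Answer: [([1], 7)]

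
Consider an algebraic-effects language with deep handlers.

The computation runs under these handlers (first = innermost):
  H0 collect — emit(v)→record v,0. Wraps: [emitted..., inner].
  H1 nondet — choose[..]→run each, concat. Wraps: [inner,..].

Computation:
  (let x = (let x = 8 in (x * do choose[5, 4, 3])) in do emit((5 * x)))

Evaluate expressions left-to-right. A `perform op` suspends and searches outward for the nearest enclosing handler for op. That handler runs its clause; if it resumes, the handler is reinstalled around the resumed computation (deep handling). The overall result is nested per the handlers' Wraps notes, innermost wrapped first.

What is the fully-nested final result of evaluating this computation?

Working:
choose[5, 4, 3] @ H1
  branch[0] choose=5:
    emit(200) @ H0 ⇒ out+=200
    H0 returns [200, 0]
    H1 returns [[200, 0]]
  branch[1] choose=4:
    emit(160) @ H0 ⇒ out+=160
    H0 returns [160, 0]
    H1 returns [[160, 0]]
  branch[2] choose=3:
    emit(120) @ H0 ⇒ out+=120
    H0 returns [120, 0]
    H1 returns [[120, 0]]
= [[200, 0], [160, 0], [120, 0]]

Answer: [[200, 0], [160, 0], [120, 0]]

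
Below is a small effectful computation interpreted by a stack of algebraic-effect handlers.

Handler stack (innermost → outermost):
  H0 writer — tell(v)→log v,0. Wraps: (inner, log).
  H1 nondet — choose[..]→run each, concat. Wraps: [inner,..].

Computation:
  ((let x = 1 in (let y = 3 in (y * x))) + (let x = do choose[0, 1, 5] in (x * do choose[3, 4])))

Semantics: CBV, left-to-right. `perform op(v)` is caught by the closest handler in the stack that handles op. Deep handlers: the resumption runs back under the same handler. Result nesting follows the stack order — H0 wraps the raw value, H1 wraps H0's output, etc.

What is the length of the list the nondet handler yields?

Working:
choose[0, 1, 5] @ H1
  branch[0] choose=0:
    choose[3, 4] @ H1
      branch[0] choose=3:
        H0 returns (3, ())
        H1 returns [(3, ())]
      branch[1] choose=4:
        H0 returns (3, ())
        H1 returns [(3, ())]
  branch[1] choose=1:
    choose[3, 4] @ H1
      branch[0] choose=3:
        H0 returns (6, ())
        H1 returns [(6, ())]
      branch[1] choose=4:
        H0 returns (7, ())
        H1 returns [(7, ())]
  branch[2] choose=5:
    choose[3, 4] @ H1
      branch[0] choose=3:
        H0 returns (18, ())
        H1 returns [(18, ())]
      branch[1] choose=4:
        H0 returns (23, ())
        H1 returns [(23, ())]
= [(3, ()), (3, ()), (6, ()), (7, ()), (18, ()), (23, ())]

Answer: 6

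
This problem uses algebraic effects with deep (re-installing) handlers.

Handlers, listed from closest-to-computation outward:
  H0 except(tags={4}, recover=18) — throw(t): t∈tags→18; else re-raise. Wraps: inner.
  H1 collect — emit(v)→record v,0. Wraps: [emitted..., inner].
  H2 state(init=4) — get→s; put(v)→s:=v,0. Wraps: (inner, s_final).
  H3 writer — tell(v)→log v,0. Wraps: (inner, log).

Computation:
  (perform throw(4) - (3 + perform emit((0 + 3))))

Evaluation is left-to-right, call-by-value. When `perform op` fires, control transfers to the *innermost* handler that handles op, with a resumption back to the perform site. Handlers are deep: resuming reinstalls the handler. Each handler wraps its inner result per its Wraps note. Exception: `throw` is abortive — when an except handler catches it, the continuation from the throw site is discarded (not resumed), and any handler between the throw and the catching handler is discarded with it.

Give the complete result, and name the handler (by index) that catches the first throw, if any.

Answer: (([18], 4), ()) ; first throw caught by: H0

Working:
throw(4) @ H0 caught ⇒ 18
H1 returns [18]
H2 returns ([18], 4)
H3 returns (([18], 4), ())
= (([18], 4), ())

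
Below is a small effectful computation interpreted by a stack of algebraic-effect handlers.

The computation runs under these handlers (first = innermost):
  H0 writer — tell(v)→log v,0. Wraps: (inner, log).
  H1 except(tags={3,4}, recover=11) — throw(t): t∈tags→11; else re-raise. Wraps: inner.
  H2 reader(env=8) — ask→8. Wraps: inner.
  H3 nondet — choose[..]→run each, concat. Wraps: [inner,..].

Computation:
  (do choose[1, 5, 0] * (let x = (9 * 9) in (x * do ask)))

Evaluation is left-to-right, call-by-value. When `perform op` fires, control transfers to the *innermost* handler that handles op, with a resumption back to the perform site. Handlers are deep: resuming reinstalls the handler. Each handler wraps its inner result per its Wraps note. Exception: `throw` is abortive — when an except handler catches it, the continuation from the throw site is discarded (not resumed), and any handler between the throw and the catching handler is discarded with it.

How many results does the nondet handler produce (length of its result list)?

Working:
choose[1, 5, 0] @ H3
  branch[0] choose=1:
    ask @ H2 ⇒ 8
    H0 returns (648, ())
    H1 returns (648, ())
    H2 returns (648, ())
    H3 returns [(648, ())]
  branch[1] choose=5:
    ask @ H2 ⇒ 8
    H0 returns (3240, ())
    H1 returns (3240, ())
    H2 returns (3240, ())
    H3 returns [(3240, ())]
  branch[2] choose=0:
    ask @ H2 ⇒ 8
    H0 returns (0, ())
    H1 returns (0, ())
    H2 returns (0, ())
    H3 returns [(0, ())]
= [(648, ()), (3240, ()), (0, ())]

Answer: 3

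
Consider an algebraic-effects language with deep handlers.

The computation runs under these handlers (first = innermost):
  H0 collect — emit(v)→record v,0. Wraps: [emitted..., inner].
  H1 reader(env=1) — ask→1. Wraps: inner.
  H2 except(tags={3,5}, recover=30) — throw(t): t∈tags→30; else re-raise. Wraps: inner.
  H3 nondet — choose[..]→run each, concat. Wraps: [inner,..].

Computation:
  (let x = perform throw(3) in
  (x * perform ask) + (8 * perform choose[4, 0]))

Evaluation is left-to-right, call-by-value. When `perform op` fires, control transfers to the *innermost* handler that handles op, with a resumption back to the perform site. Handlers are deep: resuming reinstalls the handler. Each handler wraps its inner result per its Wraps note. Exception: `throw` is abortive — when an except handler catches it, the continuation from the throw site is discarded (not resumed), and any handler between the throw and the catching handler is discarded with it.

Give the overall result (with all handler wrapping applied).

Answer: [30]

Evaluation trace:
throw(3) @ H2 caught ⇒ 30
H3 returns [30]
= [30]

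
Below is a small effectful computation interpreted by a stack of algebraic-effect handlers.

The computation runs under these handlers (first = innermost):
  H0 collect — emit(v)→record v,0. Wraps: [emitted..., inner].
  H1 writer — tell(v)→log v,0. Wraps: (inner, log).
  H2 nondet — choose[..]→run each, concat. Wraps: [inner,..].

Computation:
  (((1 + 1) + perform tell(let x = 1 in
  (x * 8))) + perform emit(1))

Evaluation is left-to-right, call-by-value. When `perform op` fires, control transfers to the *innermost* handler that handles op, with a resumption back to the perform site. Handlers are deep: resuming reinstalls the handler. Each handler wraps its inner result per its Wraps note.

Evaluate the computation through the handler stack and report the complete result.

Answer: [([1, 2], (8))]

Working:
tell(8) @ H1 ⇒ log+=8
emit(1) @ H0 ⇒ out+=1
H0 returns [1, 2]
H1 returns ([1, 2], (8))
H2 returns [([1, 2], (8))]
= [([1, 2], (8))]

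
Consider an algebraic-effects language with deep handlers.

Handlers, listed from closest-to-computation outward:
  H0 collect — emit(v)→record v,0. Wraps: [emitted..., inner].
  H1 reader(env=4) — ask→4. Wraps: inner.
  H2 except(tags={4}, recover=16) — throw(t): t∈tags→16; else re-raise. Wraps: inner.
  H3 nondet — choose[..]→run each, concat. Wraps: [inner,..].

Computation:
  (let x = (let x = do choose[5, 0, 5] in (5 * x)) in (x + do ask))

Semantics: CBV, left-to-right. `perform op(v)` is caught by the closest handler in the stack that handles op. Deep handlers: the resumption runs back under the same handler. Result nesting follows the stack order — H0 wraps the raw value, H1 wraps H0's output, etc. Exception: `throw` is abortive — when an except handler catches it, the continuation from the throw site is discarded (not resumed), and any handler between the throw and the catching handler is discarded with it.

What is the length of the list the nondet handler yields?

Answer: 3

Working:
choose[5, 0, 5] @ H3
  branch[0] choose=5:
    ask @ H1 ⇒ 4
    H0 returns [29]
    H1 returns [29]
    H2 returns [29]
    H3 returns [[29]]
  branch[1] choose=0:
    ask @ H1 ⇒ 4
    H0 returns [4]
    H1 returns [4]
    H2 returns [4]
    H3 returns [[4]]
  branch[2] choose=5:
    ask @ H1 ⇒ 4
    H0 returns [29]
    H1 returns [29]
    H2 returns [29]
    H3 returns [[29]]
= [[29], [4], [29]]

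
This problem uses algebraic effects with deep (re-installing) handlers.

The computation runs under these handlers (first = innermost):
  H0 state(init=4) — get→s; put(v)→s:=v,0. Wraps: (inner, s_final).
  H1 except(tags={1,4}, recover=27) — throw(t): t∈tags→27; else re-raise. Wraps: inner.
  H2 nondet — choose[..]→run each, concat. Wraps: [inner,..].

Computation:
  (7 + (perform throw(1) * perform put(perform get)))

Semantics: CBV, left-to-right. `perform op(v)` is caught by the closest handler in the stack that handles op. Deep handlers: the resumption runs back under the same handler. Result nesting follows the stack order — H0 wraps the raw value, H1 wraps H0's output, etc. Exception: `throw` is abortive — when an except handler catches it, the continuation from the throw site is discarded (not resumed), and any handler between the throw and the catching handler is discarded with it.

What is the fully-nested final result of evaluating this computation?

Working:
throw(1) @ H1 caught ⇒ 27
H2 returns [27]
= [27]

Answer: [27]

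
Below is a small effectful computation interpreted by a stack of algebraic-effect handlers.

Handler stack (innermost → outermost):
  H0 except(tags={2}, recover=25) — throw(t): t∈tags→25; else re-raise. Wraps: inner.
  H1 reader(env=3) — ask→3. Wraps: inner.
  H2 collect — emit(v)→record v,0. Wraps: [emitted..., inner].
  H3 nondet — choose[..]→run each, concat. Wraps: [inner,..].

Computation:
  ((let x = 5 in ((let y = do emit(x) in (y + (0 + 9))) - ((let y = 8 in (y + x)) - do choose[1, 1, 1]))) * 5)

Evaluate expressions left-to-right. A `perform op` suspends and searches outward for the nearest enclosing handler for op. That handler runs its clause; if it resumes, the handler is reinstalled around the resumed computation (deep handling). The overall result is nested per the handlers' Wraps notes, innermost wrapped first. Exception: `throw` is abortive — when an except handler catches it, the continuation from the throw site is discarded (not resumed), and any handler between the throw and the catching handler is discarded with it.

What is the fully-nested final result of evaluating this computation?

Evaluation trace:
emit(5) @ H2 ⇒ out+=5
choose[1, 1, 1] @ H3
  branch[0] choose=1:
    H0 returns -15
    H1 returns -15
    H2 returns [5, -15]
    H3 returns [[5, -15]]
  branch[1] choose=1:
    H0 returns -15
    H1 returns -15
    H2 returns [5, -15]
    H3 returns [[5, -15]]
  branch[2] choose=1:
    H0 returns -15
    H1 returns -15
    H2 returns [5, -15]
    H3 returns [[5, -15]]
= [[5, -15], [5, -15], [5, -15]]

Answer: [[5, -15], [5, -15], [5, -15]]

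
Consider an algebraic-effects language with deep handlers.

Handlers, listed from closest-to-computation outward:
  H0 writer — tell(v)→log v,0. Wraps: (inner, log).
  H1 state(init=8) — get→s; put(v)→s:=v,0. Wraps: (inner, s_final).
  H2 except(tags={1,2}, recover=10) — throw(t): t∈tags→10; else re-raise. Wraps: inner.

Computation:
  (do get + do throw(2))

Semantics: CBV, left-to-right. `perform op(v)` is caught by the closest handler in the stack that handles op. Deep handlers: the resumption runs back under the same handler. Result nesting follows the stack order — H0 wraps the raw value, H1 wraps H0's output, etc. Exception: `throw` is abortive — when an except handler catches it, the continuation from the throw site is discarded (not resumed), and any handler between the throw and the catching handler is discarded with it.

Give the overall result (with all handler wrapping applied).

Working:
get @ H1 ⇒ 8
throw(2) @ H2 caught ⇒ 10
= 10

Answer: 10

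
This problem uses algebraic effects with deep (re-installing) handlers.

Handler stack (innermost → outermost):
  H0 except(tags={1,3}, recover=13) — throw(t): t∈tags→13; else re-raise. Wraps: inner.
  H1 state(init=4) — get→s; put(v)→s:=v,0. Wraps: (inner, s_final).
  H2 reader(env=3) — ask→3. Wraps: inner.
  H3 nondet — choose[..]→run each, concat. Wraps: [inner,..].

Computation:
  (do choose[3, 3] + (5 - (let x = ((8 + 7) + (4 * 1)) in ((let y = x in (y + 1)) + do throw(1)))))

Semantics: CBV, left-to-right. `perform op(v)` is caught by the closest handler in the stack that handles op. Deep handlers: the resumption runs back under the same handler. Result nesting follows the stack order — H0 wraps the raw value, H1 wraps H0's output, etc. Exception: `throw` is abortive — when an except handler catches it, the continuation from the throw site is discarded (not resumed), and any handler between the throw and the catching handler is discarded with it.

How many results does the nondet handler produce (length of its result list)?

Step-by-step:
choose[3, 3] @ H3
  branch[0] choose=3:
    throw(1) @ H0 caught ⇒ 13
    H1 returns (13, 4)
    H2 returns (13, 4)
    H3 returns [(13, 4)]
  branch[1] choose=3:
    throw(1) @ H0 caught ⇒ 13
    H1 returns (13, 4)
    H2 returns (13, 4)
    H3 returns [(13, 4)]
= [(13, 4), (13, 4)]

Answer: 2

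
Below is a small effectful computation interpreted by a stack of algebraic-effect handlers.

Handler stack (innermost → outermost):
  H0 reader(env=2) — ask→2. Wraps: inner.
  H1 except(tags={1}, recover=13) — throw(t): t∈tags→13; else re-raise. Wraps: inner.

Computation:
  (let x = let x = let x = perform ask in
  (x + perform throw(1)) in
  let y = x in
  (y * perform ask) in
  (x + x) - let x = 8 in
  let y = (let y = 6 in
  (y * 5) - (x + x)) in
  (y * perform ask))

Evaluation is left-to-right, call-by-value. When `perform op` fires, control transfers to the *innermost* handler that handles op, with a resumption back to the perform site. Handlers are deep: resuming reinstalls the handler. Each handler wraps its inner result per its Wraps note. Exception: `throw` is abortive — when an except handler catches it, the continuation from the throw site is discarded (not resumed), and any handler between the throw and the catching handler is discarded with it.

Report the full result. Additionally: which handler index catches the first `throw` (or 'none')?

Evaluation trace:
ask @ H0 ⇒ 2
throw(1) @ H1 caught ⇒ 13
= 13

Answer: 13 ; first throw caught by: H1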